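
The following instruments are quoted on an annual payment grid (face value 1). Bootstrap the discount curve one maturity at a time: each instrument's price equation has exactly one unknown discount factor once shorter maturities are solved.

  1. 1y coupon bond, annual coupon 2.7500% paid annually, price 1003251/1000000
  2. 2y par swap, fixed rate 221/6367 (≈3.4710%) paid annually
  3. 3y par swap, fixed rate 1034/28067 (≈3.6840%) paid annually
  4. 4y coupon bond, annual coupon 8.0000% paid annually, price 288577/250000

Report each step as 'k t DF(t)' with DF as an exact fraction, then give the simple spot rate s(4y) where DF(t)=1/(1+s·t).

1 1 2441/2500
2 2 9337/10000
3 3 4483/5000
4 4 8609/10000
s(4y) = (1/(8609/10000) − 1)/(4) = 1391/34436 ≈ 4.0394%

step 1 [1y] bond c/1=11/400: DF=(1003251/1000000 − 11/400·(0))/(1+11/400) = 2441/2500 ≈ 0.976400
step 2 [2y] swap r/1=221/6367: DF=(1 − 221/6367·(0.976400))/(1+221/6367) = 9337/10000 ≈ 0.933700
step 3 [3y] swap r/1=1034/28067: DF=(1 − 1034/28067·(0.976400+0.933700))/(1+1034/28067) = 4483/5000 ≈ 0.896600
step 4 [4y] bond c/1=2/25: DF=(288577/250000 − 2/25·(0.976400+0.933700+0.896600))/(1+2/25) = 8609/10000 ≈ 0.860900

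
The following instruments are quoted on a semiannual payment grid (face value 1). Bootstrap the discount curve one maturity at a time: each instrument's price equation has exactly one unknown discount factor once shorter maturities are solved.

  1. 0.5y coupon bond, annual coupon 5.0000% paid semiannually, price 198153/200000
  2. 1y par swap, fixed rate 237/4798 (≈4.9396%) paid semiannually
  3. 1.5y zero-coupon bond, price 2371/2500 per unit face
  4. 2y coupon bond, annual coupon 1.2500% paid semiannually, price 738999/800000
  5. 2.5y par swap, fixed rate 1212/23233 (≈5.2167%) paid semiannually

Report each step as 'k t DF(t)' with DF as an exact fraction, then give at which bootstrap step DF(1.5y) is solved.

1 1/2 4833/5000
2 1 4763/5000
3 3/2 2371/2500
4 2 4501/5000
5 5/2 2197/2500
DF(1.5y) is solved at step 3

step 1 [0.5y] bond c/2=1/40: DF=(198153/200000 − 1/40·(0))/(1+1/40) = 4833/5000 ≈ 0.966600
step 2 [1y] swap r/2=237/9596: DF=(1 − 237/9596·(0.966600))/(1+237/9596) = 4763/5000 ≈ 0.952600
step 3 [1.5y] zero: DF = P = 2371/2500 ≈ 0.948400
step 4 [2y] bond c/2=1/160: DF=(738999/800000 − 1/160·(0.966600+0.952600+0.948400))/(1+1/160) = 4501/5000 ≈ 0.900200
step 5 [2.5y] swap r/2=606/23233: DF=(1 − 606/23233·(0.966600+0.952600+0.948400+0.900200))/(1+606/23233) = 2197/2500 ≈ 0.878800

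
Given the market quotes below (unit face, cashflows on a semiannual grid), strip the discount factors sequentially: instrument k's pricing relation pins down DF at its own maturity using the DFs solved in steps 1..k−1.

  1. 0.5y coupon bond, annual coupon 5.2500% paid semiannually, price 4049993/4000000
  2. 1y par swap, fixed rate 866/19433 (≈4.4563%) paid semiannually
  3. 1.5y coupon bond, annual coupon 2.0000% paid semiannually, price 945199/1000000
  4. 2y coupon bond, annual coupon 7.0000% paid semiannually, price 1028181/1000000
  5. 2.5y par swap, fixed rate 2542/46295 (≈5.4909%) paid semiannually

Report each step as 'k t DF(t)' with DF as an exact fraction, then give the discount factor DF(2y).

step 1 [0.5y] bond c/2=21/800: DF=(4049993/4000000 − 21/800·(0))/(1+21/800) = 4933/5000 ≈ 0.986600
step 2 [1y] swap r/2=433/19433: DF=(1 − 433/19433·(0.986600))/(1+433/19433) = 9567/10000 ≈ 0.956700
step 3 [1.5y] bond c/2=1/100: DF=(945199/1000000 − 1/100·(0.986600+0.956700))/(1+1/100) = 4583/5000 ≈ 0.916600
step 4 [2y] bond c/2=7/200: DF=(1028181/1000000 − 7/200·(0.986600+0.956700+0.916600))/(1+7/200) = 8967/10000 ≈ 0.896700
step 5 [2.5y] swap r/2=1271/46295: DF=(1 − 1271/46295·(0.986600+0.956700+0.916600+0.896700))/(1+1271/46295) = 8729/10000 ≈ 0.872900

1 1/2 4933/5000
2 1 9567/10000
3 3/2 4583/5000
4 2 8967/10000
5 5/2 8729/10000
DF(2y) = 8967/10000 ≈ 0.896700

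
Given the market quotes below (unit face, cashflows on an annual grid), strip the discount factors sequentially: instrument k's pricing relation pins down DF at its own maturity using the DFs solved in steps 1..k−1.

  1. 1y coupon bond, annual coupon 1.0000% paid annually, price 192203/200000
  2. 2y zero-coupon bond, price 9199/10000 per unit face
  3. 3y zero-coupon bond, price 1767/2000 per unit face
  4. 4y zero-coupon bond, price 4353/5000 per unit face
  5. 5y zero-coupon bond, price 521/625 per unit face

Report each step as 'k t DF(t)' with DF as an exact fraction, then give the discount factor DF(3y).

step 1 [1y] bond c/1=1/100: DF=(192203/200000 − 1/100·(0))/(1+1/100) = 1903/2000 ≈ 0.951500
step 2 [2y] zero: DF = P = 9199/10000 ≈ 0.919900
step 3 [3y] zero: DF = P = 1767/2000 ≈ 0.883500
step 4 [4y] zero: DF = P = 4353/5000 ≈ 0.870600
step 5 [5y] zero: DF = P = 521/625 ≈ 0.833600

1 1 1903/2000
2 2 9199/10000
3 3 1767/2000
4 4 4353/5000
5 5 521/625
DF(3y) = 1767/2000 ≈ 0.883500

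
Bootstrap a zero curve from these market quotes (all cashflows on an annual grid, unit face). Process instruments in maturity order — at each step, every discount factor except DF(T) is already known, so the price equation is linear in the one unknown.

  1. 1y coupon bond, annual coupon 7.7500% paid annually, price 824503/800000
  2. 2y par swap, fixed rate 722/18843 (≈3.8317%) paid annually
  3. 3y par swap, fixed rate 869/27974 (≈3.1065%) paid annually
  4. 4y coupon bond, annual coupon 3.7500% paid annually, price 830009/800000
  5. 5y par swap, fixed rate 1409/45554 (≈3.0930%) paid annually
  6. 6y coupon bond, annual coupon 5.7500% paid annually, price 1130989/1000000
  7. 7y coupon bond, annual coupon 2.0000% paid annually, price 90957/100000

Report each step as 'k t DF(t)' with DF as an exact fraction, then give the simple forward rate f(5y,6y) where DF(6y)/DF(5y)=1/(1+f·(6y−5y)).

1 1 1913/2000
2 2 4639/5000
3 3 9131/10000
4 4 8989/10000
5 5 8591/10000
6 6 4109/5000
7 7 7863/10000
f(5y,6y) = ((8591/10000)/(4109/5000) − 1)/(1) = 373/8218 ≈ 4.5388%

step 1 [1y] bond c/1=31/400: DF=(824503/800000 − 31/400·(0))/(1+31/400) = 1913/2000 ≈ 0.956500
step 2 [2y] swap r/1=722/18843: DF=(1 − 722/18843·(0.956500))/(1+722/18843) = 4639/5000 ≈ 0.927800
step 3 [3y] swap r/1=869/27974: DF=(1 − 869/27974·(0.956500+0.927800))/(1+869/27974) = 9131/10000 ≈ 0.913100
step 4 [4y] bond c/1=3/80: DF=(830009/800000 − 3/80·(0.956500+0.927800+0.913100))/(1+3/80) = 8989/10000 ≈ 0.898900
step 5 [5y] swap r/1=1409/45554: DF=(1 − 1409/45554·(0.956500+0.927800+0.913100+0.898900))/(1+1409/45554) = 8591/10000 ≈ 0.859100
step 6 [6y] bond c/1=23/400: DF=(1130989/1000000 − 23/400·(0.956500+0.927800+0.913100+0.898900+0.859100))/(1+23/400) = 4109/5000 ≈ 0.821800
step 7 [7y] bond c/1=1/50: DF=(90957/100000 − 1/50·(0.956500+0.927800+0.913100+0.898900+0.859100+0.821800))/(1+1/50) = 7863/10000 ≈ 0.786300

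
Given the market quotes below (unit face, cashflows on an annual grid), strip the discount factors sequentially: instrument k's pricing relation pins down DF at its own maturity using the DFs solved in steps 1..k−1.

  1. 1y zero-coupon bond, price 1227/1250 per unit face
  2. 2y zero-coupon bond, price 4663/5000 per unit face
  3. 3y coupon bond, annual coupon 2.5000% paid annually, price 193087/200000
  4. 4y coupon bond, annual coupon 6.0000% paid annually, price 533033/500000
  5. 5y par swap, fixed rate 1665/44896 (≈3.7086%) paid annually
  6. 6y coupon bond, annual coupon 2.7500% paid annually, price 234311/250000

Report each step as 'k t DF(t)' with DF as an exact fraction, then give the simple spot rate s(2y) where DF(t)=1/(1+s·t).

1 1 1227/1250
2 2 4663/5000
3 3 1119/1250
4 4 8467/10000
5 5 1667/2000
6 6 99/125
s(2y) = (1/(4663/5000) − 1)/(2) = 337/9326 ≈ 3.6136%

step 1 [1y] zero: DF = P = 1227/1250 ≈ 0.981600
step 2 [2y] zero: DF = P = 4663/5000 ≈ 0.932600
step 3 [3y] bond c/1=1/40: DF=(193087/200000 − 1/40·(0.981600+0.932600))/(1+1/40) = 1119/1250 ≈ 0.895200
step 4 [4y] bond c/1=3/50: DF=(533033/500000 − 3/50·(0.981600+0.932600+0.895200))/(1+3/50) = 8467/10000 ≈ 0.846700
step 5 [5y] swap r/1=1665/44896: DF=(1 − 1665/44896·(0.981600+0.932600+0.895200+0.846700))/(1+1665/44896) = 1667/2000 ≈ 0.833500
step 6 [6y] bond c/1=11/400: DF=(234311/250000 − 11/400·(0.981600+0.932600+0.895200+0.846700+0.833500))/(1+11/400) = 99/125 ≈ 0.792000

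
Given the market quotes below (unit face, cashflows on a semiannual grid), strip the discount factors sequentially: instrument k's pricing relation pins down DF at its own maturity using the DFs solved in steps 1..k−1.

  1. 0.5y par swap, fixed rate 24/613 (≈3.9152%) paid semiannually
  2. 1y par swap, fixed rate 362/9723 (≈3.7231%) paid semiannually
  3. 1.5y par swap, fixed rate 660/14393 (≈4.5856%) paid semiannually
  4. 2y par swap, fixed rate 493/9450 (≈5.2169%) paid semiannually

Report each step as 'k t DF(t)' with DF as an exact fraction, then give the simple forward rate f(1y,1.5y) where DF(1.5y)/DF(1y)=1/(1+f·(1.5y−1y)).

step 1 [0.5y] swap r/2=12/613: DF=(1 − 12/613·(0))/(1+12/613) = 613/625 ≈ 0.980800
step 2 [1y] swap r/2=181/9723: DF=(1 − 181/9723·(0.980800))/(1+181/9723) = 4819/5000 ≈ 0.963800
step 3 [1.5y] swap r/2=330/14393: DF=(1 − 330/14393·(0.980800+0.963800))/(1+330/14393) = 467/500 ≈ 0.934000
step 4 [2y] swap r/2=493/18900: DF=(1 − 493/18900·(0.980800+0.963800+0.934000))/(1+493/18900) = 4507/5000 ≈ 0.901400

1 1/2 613/625
2 1 4819/5000
3 3/2 467/500
4 2 4507/5000
f(1y,1.5y) = ((4819/5000)/(467/500) − 1)/(1/2) = 149/2335 ≈ 6.3812%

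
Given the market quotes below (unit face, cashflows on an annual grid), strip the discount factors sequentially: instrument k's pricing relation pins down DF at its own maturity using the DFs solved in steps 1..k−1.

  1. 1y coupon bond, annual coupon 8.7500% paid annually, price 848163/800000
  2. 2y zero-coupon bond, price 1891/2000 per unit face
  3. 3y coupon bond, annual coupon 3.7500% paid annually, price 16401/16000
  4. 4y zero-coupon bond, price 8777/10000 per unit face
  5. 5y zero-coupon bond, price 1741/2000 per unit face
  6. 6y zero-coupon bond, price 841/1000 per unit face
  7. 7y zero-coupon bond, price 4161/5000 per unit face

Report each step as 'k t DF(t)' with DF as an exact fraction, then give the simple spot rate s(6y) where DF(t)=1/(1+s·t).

step 1 [1y] bond c/1=7/80: DF=(848163/800000 − 7/80·(0))/(1+7/80) = 9749/10000 ≈ 0.974900
step 2 [2y] zero: DF = P = 1891/2000 ≈ 0.945500
step 3 [3y] bond c/1=3/80: DF=(16401/16000 − 3/80·(0.974900+0.945500))/(1+3/80) = 4593/5000 ≈ 0.918600
step 4 [4y] zero: DF = P = 8777/10000 ≈ 0.877700
step 5 [5y] zero: DF = P = 1741/2000 ≈ 0.870500
step 6 [6y] zero: DF = P = 841/1000 ≈ 0.841000
step 7 [7y] zero: DF = P = 4161/5000 ≈ 0.832200

1 1 9749/10000
2 2 1891/2000
3 3 4593/5000
4 4 8777/10000
5 5 1741/2000
6 6 841/1000
7 7 4161/5000
s(6y) = (1/(841/1000) − 1)/(6) = 53/1682 ≈ 3.1510%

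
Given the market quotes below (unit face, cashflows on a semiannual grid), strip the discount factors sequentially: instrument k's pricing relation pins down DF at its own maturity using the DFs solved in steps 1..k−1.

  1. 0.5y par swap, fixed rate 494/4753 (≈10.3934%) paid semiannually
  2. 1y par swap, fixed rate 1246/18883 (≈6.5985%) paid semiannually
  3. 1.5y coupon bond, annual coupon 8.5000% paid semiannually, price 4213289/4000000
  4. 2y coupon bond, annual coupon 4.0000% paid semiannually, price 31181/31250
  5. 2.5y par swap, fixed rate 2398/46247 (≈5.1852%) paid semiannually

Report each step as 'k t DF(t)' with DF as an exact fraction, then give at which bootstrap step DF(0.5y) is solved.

1 1/2 4753/5000
2 1 9377/10000
3 3/2 4667/5000
4 2 9229/10000
5 5/2 8801/10000
DF(0.5y) is solved at step 1

step 1 [0.5y] swap r/2=247/4753: DF=(1 − 247/4753·(0))/(1+247/4753) = 4753/5000 ≈ 0.950600
step 2 [1y] swap r/2=623/18883: DF=(1 − 623/18883·(0.950600))/(1+623/18883) = 9377/10000 ≈ 0.937700
step 3 [1.5y] bond c/2=17/400: DF=(4213289/4000000 − 17/400·(0.950600+0.937700))/(1+17/400) = 4667/5000 ≈ 0.933400
step 4 [2y] bond c/2=1/50: DF=(31181/31250 − 1/50·(0.950600+0.937700+0.933400))/(1+1/50) = 9229/10000 ≈ 0.922900
step 5 [2.5y] swap r/2=1199/46247: DF=(1 − 1199/46247·(0.950600+0.937700+0.933400+0.922900))/(1+1199/46247) = 8801/10000 ≈ 0.880100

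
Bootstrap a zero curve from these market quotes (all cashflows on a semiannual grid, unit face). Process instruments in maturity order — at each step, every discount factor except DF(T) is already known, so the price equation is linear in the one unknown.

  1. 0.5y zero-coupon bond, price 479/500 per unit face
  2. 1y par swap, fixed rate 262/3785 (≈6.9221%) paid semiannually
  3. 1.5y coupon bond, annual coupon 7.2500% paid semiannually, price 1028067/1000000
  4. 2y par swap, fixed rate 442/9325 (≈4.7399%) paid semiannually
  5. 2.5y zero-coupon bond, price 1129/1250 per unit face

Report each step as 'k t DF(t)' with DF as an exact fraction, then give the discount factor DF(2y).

1 1/2 479/500
2 1 1869/2000
3 3/2 9259/10000
4 2 2279/2500
5 5/2 1129/1250
DF(2y) = 2279/2500 ≈ 0.911600

step 1 [0.5y] zero: DF = P = 479/500 ≈ 0.958000
step 2 [1y] swap r/2=131/3785: DF=(1 − 131/3785·(0.958000))/(1+131/3785) = 1869/2000 ≈ 0.934500
step 3 [1.5y] bond c/2=29/800: DF=(1028067/1000000 − 29/800·(0.958000+0.934500))/(1+29/800) = 9259/10000 ≈ 0.925900
step 4 [2y] swap r/2=221/9325: DF=(1 − 221/9325·(0.958000+0.934500+0.925900))/(1+221/9325) = 2279/2500 ≈ 0.911600
step 5 [2.5y] zero: DF = P = 1129/1250 ≈ 0.903200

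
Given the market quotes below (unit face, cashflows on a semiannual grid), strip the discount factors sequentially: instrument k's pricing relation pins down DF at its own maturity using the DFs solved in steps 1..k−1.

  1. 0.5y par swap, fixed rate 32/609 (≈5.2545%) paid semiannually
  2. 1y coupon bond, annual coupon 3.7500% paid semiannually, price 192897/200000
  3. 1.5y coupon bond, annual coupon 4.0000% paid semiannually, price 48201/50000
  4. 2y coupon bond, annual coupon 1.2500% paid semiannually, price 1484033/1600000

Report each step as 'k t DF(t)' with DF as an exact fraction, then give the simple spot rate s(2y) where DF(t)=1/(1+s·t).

step 1 [0.5y] swap r/2=16/609: DF=(1 − 16/609·(0))/(1+16/609) = 609/625 ≈ 0.974400
step 2 [1y] bond c/2=3/160: DF=(192897/200000 − 3/160·(0.974400))/(1+3/160) = 1161/1250 ≈ 0.928800
step 3 [1.5y] bond c/2=1/50: DF=(48201/50000 − 1/50·(0.974400+0.928800))/(1+1/50) = 4539/5000 ≈ 0.907800
step 4 [2y] bond c/2=1/160: DF=(1484033/1600000 − 1/160·(0.974400+0.928800+0.907800))/(1+1/160) = 9043/10000 ≈ 0.904300

1 1/2 609/625
2 1 1161/1250
3 3/2 4539/5000
4 2 9043/10000
s(2y) = (1/(9043/10000) − 1)/(2) = 957/18086 ≈ 5.2914%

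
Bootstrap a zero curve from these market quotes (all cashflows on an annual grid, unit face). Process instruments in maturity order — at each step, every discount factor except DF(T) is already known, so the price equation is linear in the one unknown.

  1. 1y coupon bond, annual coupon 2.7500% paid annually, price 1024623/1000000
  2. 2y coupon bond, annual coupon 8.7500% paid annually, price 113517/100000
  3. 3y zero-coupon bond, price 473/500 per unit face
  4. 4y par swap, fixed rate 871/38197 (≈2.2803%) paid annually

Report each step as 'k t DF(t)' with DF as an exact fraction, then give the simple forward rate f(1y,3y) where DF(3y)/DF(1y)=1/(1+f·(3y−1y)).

1 1 2493/2500
2 2 2409/2500
3 3 473/500
4 4 9129/10000
f(1y,3y) = ((2493/2500)/(473/500) − 1)/(2) = 64/2365 ≈ 2.7061%

step 1 [1y] bond c/1=11/400: DF=(1024623/1000000 − 11/400·(0))/(1+11/400) = 2493/2500 ≈ 0.997200
step 2 [2y] bond c/1=7/80: DF=(113517/100000 − 7/80·(0.997200))/(1+7/80) = 2409/2500 ≈ 0.963600
step 3 [3y] zero: DF = P = 473/500 ≈ 0.946000
step 4 [4y] swap r/1=871/38197: DF=(1 − 871/38197·(0.997200+0.963600+0.946000))/(1+871/38197) = 9129/10000 ≈ 0.912900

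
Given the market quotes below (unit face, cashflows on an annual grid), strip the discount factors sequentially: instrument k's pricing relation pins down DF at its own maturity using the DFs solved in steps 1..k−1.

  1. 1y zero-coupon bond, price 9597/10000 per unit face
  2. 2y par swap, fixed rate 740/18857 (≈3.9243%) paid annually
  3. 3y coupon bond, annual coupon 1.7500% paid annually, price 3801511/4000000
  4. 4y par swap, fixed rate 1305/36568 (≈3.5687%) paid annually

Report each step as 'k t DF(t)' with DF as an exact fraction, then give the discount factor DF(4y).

1 1 9597/10000
2 2 463/500
3 3 1127/1250
4 4 1739/2000
DF(4y) = 1739/2000 ≈ 0.869500

step 1 [1y] zero: DF = P = 9597/10000 ≈ 0.959700
step 2 [2y] swap r/1=740/18857: DF=(1 − 740/18857·(0.959700))/(1+740/18857) = 463/500 ≈ 0.926000
step 3 [3y] bond c/1=7/400: DF=(3801511/4000000 − 7/400·(0.959700+0.926000))/(1+7/400) = 1127/1250 ≈ 0.901600
step 4 [4y] swap r/1=1305/36568: DF=(1 − 1305/36568·(0.959700+0.926000+0.901600))/(1+1305/36568) = 1739/2000 ≈ 0.869500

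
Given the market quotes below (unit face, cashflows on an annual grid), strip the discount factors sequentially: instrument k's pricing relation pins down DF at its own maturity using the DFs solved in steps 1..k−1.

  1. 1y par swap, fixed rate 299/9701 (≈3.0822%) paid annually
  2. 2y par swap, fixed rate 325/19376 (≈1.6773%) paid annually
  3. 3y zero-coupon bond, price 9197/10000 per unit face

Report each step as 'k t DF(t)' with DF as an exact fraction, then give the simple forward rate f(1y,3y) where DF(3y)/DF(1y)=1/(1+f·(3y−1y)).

step 1 [1y] swap r/1=299/9701: DF=(1 − 299/9701·(0))/(1+299/9701) = 9701/10000 ≈ 0.970100
step 2 [2y] swap r/1=325/19376: DF=(1 − 325/19376·(0.970100))/(1+325/19376) = 387/400 ≈ 0.967500
step 3 [3y] zero: DF = P = 9197/10000 ≈ 0.919700

1 1 9701/10000
2 2 387/400
3 3 9197/10000
f(1y,3y) = ((9701/10000)/(9197/10000) − 1)/(2) = 252/9197 ≈ 2.7400%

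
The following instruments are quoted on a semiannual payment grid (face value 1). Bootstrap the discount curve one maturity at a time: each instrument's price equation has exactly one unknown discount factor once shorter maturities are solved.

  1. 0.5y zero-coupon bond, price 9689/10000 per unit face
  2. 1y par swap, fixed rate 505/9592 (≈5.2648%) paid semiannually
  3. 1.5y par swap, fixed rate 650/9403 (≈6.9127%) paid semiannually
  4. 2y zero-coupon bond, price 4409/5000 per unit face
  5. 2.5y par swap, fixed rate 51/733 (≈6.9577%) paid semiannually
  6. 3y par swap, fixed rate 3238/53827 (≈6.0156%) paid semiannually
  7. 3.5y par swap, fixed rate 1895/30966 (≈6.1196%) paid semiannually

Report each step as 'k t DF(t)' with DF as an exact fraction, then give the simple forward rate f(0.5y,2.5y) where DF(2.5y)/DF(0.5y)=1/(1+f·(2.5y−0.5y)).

step 1 [0.5y] zero: DF = P = 9689/10000 ≈ 0.968900
step 2 [1y] swap r/2=505/19184: DF=(1 − 505/19184·(0.968900))/(1+505/19184) = 1899/2000 ≈ 0.949500
step 3 [1.5y] swap r/2=325/9403: DF=(1 − 325/9403·(0.968900+0.949500))/(1+325/9403) = 361/400 ≈ 0.902500
step 4 [2y] zero: DF = P = 4409/5000 ≈ 0.881800
step 5 [2.5y] swap r/2=51/1466: DF=(1 − 51/1466·(0.968900+0.949500+0.902500+0.881800))/(1+51/1466) = 8419/10000 ≈ 0.841900
step 6 [3y] swap r/2=1619/53827: DF=(1 − 1619/53827·(0.968900+0.949500+0.902500+0.881800+0.841900))/(1+1619/53827) = 8381/10000 ≈ 0.838100
step 7 [3.5y] swap r/2=1895/61932: DF=(1 − 1895/61932·(0.968900+0.949500+0.902500+0.881800+0.841900+0.838100))/(1+1895/61932) = 1621/2000 ≈ 0.810500

1 1/2 9689/10000
2 1 1899/2000
3 3/2 361/400
4 2 4409/5000
5 5/2 8419/10000
6 3 8381/10000
7 7/2 1621/2000
f(0.5y,2.5y) = ((9689/10000)/(8419/10000) − 1)/(2) = 635/8419 ≈ 7.5425%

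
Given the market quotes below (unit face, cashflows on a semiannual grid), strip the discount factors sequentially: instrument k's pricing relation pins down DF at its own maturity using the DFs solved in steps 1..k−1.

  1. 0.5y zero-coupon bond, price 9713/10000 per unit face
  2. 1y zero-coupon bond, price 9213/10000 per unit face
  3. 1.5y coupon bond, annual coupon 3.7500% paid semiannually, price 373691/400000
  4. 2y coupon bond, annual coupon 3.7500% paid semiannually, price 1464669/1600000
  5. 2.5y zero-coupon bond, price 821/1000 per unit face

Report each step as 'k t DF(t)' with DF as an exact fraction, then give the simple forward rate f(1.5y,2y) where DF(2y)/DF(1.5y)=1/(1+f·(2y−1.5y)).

1 1/2 9713/10000
2 1 9213/10000
3 3/2 4411/5000
4 2 339/400
5 5/2 821/1000
f(1.5y,2y) = ((4411/5000)/(339/400) − 1)/(1/2) = 694/8475 ≈ 8.1888%

step 1 [0.5y] zero: DF = P = 9713/10000 ≈ 0.971300
step 2 [1y] zero: DF = P = 9213/10000 ≈ 0.921300
step 3 [1.5y] bond c/2=3/160: DF=(373691/400000 − 3/160·(0.971300+0.921300))/(1+3/160) = 4411/5000 ≈ 0.882200
step 4 [2y] bond c/2=3/160: DF=(1464669/1600000 − 3/160·(0.971300+0.921300+0.882200))/(1+3/160) = 339/400 ≈ 0.847500
step 5 [2.5y] zero: DF = P = 821/1000 ≈ 0.821000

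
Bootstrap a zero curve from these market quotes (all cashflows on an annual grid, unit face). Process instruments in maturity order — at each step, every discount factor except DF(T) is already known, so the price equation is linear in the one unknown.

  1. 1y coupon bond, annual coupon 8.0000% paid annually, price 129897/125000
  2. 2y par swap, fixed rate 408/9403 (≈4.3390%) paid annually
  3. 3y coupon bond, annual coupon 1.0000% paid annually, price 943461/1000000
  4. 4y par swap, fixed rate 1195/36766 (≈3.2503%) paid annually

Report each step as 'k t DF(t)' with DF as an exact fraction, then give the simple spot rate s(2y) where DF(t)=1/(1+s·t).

step 1 [1y] bond c/1=2/25: DF=(129897/125000 − 2/25·(0))/(1+2/25) = 4811/5000 ≈ 0.962200
step 2 [2y] swap r/1=408/9403: DF=(1 − 408/9403·(0.962200))/(1+408/9403) = 574/625 ≈ 0.918400
step 3 [3y] bond c/1=1/100: DF=(943461/1000000 − 1/100·(0.962200+0.918400))/(1+1/100) = 1831/2000 ≈ 0.915500
step 4 [4y] swap r/1=1195/36766: DF=(1 − 1195/36766·(0.962200+0.918400+0.915500))/(1+1195/36766) = 1761/2000 ≈ 0.880500

1 1 4811/5000
2 2 574/625
3 3 1831/2000
4 4 1761/2000
s(2y) = (1/(574/625) − 1)/(2) = 51/1148 ≈ 4.4425%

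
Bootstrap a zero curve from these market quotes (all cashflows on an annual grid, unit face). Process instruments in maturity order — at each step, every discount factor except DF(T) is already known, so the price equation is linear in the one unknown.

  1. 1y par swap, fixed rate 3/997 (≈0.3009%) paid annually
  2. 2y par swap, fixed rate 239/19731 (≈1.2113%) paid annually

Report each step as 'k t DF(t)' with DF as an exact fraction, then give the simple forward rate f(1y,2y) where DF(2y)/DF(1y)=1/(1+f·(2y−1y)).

1 1 997/1000
2 2 9761/10000
f(1y,2y) = ((997/1000)/(9761/10000) − 1)/(1) = 209/9761 ≈ 2.1412%

step 1 [1y] swap r/1=3/997: DF=(1 − 3/997·(0))/(1+3/997) = 997/1000 ≈ 0.997000
step 2 [2y] swap r/1=239/19731: DF=(1 − 239/19731·(0.997000))/(1+239/19731) = 9761/10000 ≈ 0.976100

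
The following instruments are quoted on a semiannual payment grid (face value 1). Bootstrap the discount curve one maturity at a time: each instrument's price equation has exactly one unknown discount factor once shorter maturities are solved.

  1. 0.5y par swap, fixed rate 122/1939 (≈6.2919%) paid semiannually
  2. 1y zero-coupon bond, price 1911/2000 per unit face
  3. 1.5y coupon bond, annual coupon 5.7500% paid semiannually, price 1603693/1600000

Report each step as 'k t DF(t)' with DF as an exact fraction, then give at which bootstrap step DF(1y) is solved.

1 1/2 1939/2000
2 1 1911/2000
3 3/2 1841/2000
DF(1y) is solved at step 2

step 1 [0.5y] swap r/2=61/1939: DF=(1 − 61/1939·(0))/(1+61/1939) = 1939/2000 ≈ 0.969500
step 2 [1y] zero: DF = P = 1911/2000 ≈ 0.955500
step 3 [1.5y] bond c/2=23/800: DF=(1603693/1600000 − 23/800·(0.969500+0.955500))/(1+23/800) = 1841/2000 ≈ 0.920500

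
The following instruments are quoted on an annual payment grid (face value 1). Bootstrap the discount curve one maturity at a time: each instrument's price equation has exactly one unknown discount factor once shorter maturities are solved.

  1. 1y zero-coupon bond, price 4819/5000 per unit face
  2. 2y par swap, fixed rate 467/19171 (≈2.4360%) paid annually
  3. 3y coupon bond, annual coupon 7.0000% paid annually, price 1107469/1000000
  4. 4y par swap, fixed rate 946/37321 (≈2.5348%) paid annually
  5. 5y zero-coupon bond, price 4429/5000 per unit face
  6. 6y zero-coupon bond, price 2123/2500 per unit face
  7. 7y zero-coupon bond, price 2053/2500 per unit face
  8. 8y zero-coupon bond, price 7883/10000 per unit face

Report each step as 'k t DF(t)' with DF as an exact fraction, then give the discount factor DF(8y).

step 1 [1y] zero: DF = P = 4819/5000 ≈ 0.963800
step 2 [2y] swap r/1=467/19171: DF=(1 − 467/19171·(0.963800))/(1+467/19171) = 9533/10000 ≈ 0.953300
step 3 [3y] bond c/1=7/100: DF=(1107469/1000000 − 7/100·(0.963800+0.953300))/(1+7/100) = 1137/1250 ≈ 0.909600
step 4 [4y] swap r/1=946/37321: DF=(1 − 946/37321·(0.963800+0.953300+0.909600))/(1+946/37321) = 4527/5000 ≈ 0.905400
step 5 [5y] zero: DF = P = 4429/5000 ≈ 0.885800
step 6 [6y] zero: DF = P = 2123/2500 ≈ 0.849200
step 7 [7y] zero: DF = P = 2053/2500 ≈ 0.821200
step 8 [8y] zero: DF = P = 7883/10000 ≈ 0.788300

1 1 4819/5000
2 2 9533/10000
3 3 1137/1250
4 4 4527/5000
5 5 4429/5000
6 6 2123/2500
7 7 2053/2500
8 8 7883/10000
DF(8y) = 7883/10000 ≈ 0.788300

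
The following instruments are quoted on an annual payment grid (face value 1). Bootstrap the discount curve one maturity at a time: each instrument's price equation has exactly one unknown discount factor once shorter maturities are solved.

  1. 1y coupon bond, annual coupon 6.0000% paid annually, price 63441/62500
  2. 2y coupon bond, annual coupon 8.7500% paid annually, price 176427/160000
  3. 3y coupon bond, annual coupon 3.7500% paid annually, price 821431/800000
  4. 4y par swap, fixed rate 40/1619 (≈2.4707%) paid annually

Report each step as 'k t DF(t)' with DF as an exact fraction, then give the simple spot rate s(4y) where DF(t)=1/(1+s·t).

step 1 [1y] bond c/1=3/50: DF=(63441/62500 − 3/50·(0))/(1+3/50) = 1197/1250 ≈ 0.957600
step 2 [2y] bond c/1=7/80: DF=(176427/160000 − 7/80·(0.957600))/(1+7/80) = 9369/10000 ≈ 0.936900
step 3 [3y] bond c/1=3/80: DF=(821431/800000 − 3/80·(0.957600+0.936900))/(1+3/80) = 2303/2500 ≈ 0.921200
step 4 [4y] swap r/1=40/1619: DF=(1 − 40/1619·(0.957600+0.936900+0.921200))/(1+40/1619) = 227/250 ≈ 0.908000

1 1 1197/1250
2 2 9369/10000
3 3 2303/2500
4 4 227/250
s(4y) = (1/(227/250) − 1)/(4) = 23/908 ≈ 2.5330%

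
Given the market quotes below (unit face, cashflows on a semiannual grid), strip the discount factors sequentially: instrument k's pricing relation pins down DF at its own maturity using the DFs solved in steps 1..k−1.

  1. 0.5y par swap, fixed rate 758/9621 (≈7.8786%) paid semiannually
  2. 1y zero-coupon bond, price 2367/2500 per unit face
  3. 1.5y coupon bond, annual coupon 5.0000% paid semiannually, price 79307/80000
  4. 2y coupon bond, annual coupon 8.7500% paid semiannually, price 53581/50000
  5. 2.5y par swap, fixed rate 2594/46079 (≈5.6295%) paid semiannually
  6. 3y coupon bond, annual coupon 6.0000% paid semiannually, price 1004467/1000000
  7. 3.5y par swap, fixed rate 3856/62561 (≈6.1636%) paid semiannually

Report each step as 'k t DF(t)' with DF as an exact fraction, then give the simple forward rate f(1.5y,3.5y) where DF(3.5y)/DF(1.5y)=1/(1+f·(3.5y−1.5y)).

step 1 [0.5y] swap r/2=379/9621: DF=(1 − 379/9621·(0))/(1+379/9621) = 9621/10000 ≈ 0.962100
step 2 [1y] zero: DF = P = 2367/2500 ≈ 0.946800
step 3 [1.5y] bond c/2=1/40: DF=(79307/80000 − 1/40·(0.962100+0.946800))/(1+1/40) = 4603/5000 ≈ 0.920600
step 4 [2y] bond c/2=7/160: DF=(53581/50000 − 7/160·(0.962100+0.946800+0.920600))/(1+7/160) = 9081/10000 ≈ 0.908100
step 5 [2.5y] swap r/2=1297/46079: DF=(1 − 1297/46079·(0.962100+0.946800+0.920600+0.908100))/(1+1297/46079) = 8703/10000 ≈ 0.870300
step 6 [3y] bond c/2=3/100: DF=(1004467/1000000 − 3/100·(0.962100+0.946800+0.920600+0.908100+0.870300))/(1+3/100) = 841/1000 ≈ 0.841000
step 7 [3.5y] swap r/2=1928/62561: DF=(1 − 1928/62561·(0.962100+0.946800+0.920600+0.908100+0.870300+0.841000))/(1+1928/62561) = 1009/1250 ≈ 0.807200

1 1/2 9621/10000
2 1 2367/2500
3 3/2 4603/5000
4 2 9081/10000
5 5/2 8703/10000
6 3 841/1000
7 7/2 1009/1250
f(1.5y,3.5y) = ((4603/5000)/(1009/1250) − 1)/(2) = 567/8072 ≈ 7.0243%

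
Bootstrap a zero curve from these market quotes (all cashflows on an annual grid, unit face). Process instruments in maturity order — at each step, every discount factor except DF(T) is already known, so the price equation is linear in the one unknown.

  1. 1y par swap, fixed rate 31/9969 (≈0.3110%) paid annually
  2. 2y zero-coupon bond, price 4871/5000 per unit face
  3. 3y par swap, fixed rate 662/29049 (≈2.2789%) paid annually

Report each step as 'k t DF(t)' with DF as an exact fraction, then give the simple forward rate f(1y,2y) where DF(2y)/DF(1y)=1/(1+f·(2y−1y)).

step 1 [1y] swap r/1=31/9969: DF=(1 − 31/9969·(0))/(1+31/9969) = 9969/10000 ≈ 0.996900
step 2 [2y] zero: DF = P = 4871/5000 ≈ 0.974200
step 3 [3y] swap r/1=662/29049: DF=(1 − 662/29049·(0.996900+0.974200))/(1+662/29049) = 4669/5000 ≈ 0.933800

1 1 9969/10000
2 2 4871/5000
3 3 4669/5000
f(1y,2y) = ((9969/10000)/(4871/5000) − 1)/(1) = 227/9742 ≈ 2.3301%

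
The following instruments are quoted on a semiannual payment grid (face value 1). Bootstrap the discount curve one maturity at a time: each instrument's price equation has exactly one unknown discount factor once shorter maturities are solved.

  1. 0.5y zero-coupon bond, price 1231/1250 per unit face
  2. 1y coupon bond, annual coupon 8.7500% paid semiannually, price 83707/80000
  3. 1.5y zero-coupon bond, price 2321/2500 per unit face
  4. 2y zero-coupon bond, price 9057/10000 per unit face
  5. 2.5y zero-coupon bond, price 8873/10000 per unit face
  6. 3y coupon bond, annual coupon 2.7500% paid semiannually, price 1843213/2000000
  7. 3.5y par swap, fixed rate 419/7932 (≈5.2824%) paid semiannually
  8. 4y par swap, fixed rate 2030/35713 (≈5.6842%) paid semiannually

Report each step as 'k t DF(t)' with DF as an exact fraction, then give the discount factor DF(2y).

step 1 [0.5y] zero: DF = P = 1231/1250 ≈ 0.984800
step 2 [1y] bond c/2=7/160: DF=(83707/80000 − 7/160·(0.984800))/(1+7/160) = 2403/2500 ≈ 0.961200
step 3 [1.5y] zero: DF = P = 2321/2500 ≈ 0.928400
step 4 [2y] zero: DF = P = 9057/10000 ≈ 0.905700
step 5 [2.5y] zero: DF = P = 8873/10000 ≈ 0.887300
step 6 [3y] bond c/2=11/800: DF=(1843213/2000000 − 11/800·(0.984800+0.961200+0.928400+0.905700+0.887300))/(1+11/800) = 4229/5000 ≈ 0.845800
step 7 [3.5y] swap r/2=419/15864: DF=(1 − 419/15864·(0.984800+0.961200+0.928400+0.905700+0.887300+0.845800))/(1+419/15864) = 2081/2500 ≈ 0.832400
step 8 [4y] swap r/2=1015/35713: DF=(1 − 1015/35713·(0.984800+0.961200+0.928400+0.905700+0.887300+0.845800+0.832400))/(1+1015/35713) = 797/1000 ≈ 0.797000

1 1/2 1231/1250
2 1 2403/2500
3 3/2 2321/2500
4 2 9057/10000
5 5/2 8873/10000
6 3 4229/5000
7 7/2 2081/2500
8 4 797/1000
DF(2y) = 9057/10000 ≈ 0.905700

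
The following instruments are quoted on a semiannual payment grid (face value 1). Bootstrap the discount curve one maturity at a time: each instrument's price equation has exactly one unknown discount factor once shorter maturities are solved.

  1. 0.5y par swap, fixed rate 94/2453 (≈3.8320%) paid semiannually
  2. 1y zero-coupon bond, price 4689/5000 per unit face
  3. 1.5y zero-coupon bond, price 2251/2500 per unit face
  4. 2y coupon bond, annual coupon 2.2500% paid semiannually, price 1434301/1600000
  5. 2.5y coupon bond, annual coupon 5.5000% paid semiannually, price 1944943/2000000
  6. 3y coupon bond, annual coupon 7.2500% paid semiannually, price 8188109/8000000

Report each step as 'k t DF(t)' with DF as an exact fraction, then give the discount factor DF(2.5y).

step 1 [0.5y] swap r/2=47/2453: DF=(1 − 47/2453·(0))/(1+47/2453) = 2453/2500 ≈ 0.981200
step 2 [1y] zero: DF = P = 4689/5000 ≈ 0.937800
step 3 [1.5y] zero: DF = P = 2251/2500 ≈ 0.900400
step 4 [2y] bond c/2=9/800: DF=(1434301/1600000 − 9/800·(0.981200+0.937800+0.900400))/(1+9/800) = 8551/10000 ≈ 0.855100
step 5 [2.5y] bond c/2=11/400: DF=(1944943/2000000 − 11/400·(0.981200+0.937800+0.900400+0.855100))/(1+11/400) = 8481/10000 ≈ 0.848100
step 6 [3y] bond c/2=29/800: DF=(8188109/8000000 − 29/800·(0.981200+0.937800+0.900400+0.855100+0.848100))/(1+29/800) = 1659/2000 ≈ 0.829500

1 1/2 2453/2500
2 1 4689/5000
3 3/2 2251/2500
4 2 8551/10000
5 5/2 8481/10000
6 3 1659/2000
DF(2.5y) = 8481/10000 ≈ 0.848100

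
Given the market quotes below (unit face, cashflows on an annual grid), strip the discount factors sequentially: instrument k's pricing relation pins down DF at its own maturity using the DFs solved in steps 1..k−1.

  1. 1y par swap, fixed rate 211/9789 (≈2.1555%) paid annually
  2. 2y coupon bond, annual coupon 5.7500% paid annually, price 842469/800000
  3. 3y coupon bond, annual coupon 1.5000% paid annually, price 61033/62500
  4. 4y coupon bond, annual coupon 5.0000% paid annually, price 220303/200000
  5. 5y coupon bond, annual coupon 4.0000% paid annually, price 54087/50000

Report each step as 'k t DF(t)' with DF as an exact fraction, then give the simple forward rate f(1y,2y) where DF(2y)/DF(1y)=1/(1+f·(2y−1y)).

1 1 9789/10000
2 2 4713/5000
3 3 9337/10000
4 4 9131/10000
5 5 1119/1250
f(1y,2y) = ((9789/10000)/(4713/5000) − 1)/(1) = 121/3142 ≈ 3.8511%

step 1 [1y] swap r/1=211/9789: DF=(1 − 211/9789·(0))/(1+211/9789) = 9789/10000 ≈ 0.978900
step 2 [2y] bond c/1=23/400: DF=(842469/800000 − 23/400·(0.978900))/(1+23/400) = 4713/5000 ≈ 0.942600
step 3 [3y] bond c/1=3/200: DF=(61033/62500 − 3/200·(0.978900+0.942600))/(1+3/200) = 9337/10000 ≈ 0.933700
step 4 [4y] bond c/1=1/20: DF=(220303/200000 − 1/20·(0.978900+0.942600+0.933700))/(1+1/20) = 9131/10000 ≈ 0.913100
step 5 [5y] bond c/1=1/25: DF=(54087/50000 − 1/25·(0.978900+0.942600+0.933700+0.913100))/(1+1/25) = 1119/1250 ≈ 0.895200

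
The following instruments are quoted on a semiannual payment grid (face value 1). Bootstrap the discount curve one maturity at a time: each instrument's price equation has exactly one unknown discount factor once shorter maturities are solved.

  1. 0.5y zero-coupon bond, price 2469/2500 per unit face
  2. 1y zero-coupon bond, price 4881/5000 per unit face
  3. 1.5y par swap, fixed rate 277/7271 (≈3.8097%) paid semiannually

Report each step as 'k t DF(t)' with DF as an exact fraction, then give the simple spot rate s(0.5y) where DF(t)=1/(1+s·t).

1 1/2 2469/2500
2 1 4881/5000
3 3/2 4723/5000
s(0.5y) = (1/(2469/2500) − 1)/(1/2) = 62/2469 ≈ 2.5111%

step 1 [0.5y] zero: DF = P = 2469/2500 ≈ 0.987600
step 2 [1y] zero: DF = P = 4881/5000 ≈ 0.976200
step 3 [1.5y] swap r/2=277/14542: DF=(1 − 277/14542·(0.987600+0.976200))/(1+277/14542) = 4723/5000 ≈ 0.944600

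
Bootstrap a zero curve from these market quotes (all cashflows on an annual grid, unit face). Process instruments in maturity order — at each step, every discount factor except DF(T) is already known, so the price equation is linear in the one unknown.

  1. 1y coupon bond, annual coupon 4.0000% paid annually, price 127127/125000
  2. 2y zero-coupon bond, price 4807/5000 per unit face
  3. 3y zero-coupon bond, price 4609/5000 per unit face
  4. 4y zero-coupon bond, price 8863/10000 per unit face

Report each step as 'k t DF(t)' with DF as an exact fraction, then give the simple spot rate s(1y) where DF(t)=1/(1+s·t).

1 1 9779/10000
2 2 4807/5000
3 3 4609/5000
4 4 8863/10000
s(1y) = (1/(9779/10000) − 1)/(1) = 221/9779 ≈ 2.2599%

step 1 [1y] bond c/1=1/25: DF=(127127/125000 − 1/25·(0))/(1+1/25) = 9779/10000 ≈ 0.977900
step 2 [2y] zero: DF = P = 4807/5000 ≈ 0.961400
step 3 [3y] zero: DF = P = 4609/5000 ≈ 0.921800
step 4 [4y] zero: DF = P = 8863/10000 ≈ 0.886300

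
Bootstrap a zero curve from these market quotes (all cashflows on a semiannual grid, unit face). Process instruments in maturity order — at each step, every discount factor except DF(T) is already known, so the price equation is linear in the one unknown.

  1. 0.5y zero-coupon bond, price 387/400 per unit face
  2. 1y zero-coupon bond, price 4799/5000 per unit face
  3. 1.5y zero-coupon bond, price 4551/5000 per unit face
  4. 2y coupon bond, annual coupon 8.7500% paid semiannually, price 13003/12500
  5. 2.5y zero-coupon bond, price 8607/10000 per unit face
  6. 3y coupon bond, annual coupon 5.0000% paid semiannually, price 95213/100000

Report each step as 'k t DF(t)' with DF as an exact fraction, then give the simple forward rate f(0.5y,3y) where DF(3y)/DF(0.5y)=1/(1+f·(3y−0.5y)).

step 1 [0.5y] zero: DF = P = 387/400 ≈ 0.967500
step 2 [1y] zero: DF = P = 4799/5000 ≈ 0.959800
step 3 [1.5y] zero: DF = P = 4551/5000 ≈ 0.910200
step 4 [2y] bond c/2=7/160: DF=(13003/12500 − 7/160·(0.967500+0.959800+0.910200))/(1+7/160) = 8777/10000 ≈ 0.877700
step 5 [2.5y] zero: DF = P = 8607/10000 ≈ 0.860700
step 6 [3y] bond c/2=1/40: DF=(95213/100000 − 1/40·(0.967500+0.959800+0.910200+0.877700+0.860700))/(1+1/40) = 8173/10000 ≈ 0.817300

1 1/2 387/400
2 1 4799/5000
3 3/2 4551/5000
4 2 8777/10000
5 5/2 8607/10000
6 3 8173/10000
f(0.5y,3y) = ((387/400)/(8173/10000) − 1)/(5/2) = 3004/40865 ≈ 7.3510%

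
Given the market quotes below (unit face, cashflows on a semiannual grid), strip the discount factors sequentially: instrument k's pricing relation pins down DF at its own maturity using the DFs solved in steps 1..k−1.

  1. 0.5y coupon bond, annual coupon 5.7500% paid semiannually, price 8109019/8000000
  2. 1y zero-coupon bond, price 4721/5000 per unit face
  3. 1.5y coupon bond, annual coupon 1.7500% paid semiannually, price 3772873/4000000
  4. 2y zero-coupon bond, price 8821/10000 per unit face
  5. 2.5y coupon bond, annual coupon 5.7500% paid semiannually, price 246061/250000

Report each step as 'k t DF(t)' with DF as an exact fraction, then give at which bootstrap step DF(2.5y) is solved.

step 1 [0.5y] bond c/2=23/800: DF=(8109019/8000000 − 23/800·(0))/(1+23/800) = 9853/10000 ≈ 0.985300
step 2 [1y] zero: DF = P = 4721/5000 ≈ 0.944200
step 3 [1.5y] bond c/2=7/800: DF=(3772873/4000000 − 7/800·(0.985300+0.944200))/(1+7/800) = 9183/10000 ≈ 0.918300
step 4 [2y] zero: DF = P = 8821/10000 ≈ 0.882100
step 5 [2.5y] bond c/2=23/800: DF=(246061/250000 − 23/800·(0.985300+0.944200+0.918300+0.882100))/(1+23/800) = 341/400 ≈ 0.852500

1 1/2 9853/10000
2 1 4721/5000
3 3/2 9183/10000
4 2 8821/10000
5 5/2 341/400
DF(2.5y) is solved at step 5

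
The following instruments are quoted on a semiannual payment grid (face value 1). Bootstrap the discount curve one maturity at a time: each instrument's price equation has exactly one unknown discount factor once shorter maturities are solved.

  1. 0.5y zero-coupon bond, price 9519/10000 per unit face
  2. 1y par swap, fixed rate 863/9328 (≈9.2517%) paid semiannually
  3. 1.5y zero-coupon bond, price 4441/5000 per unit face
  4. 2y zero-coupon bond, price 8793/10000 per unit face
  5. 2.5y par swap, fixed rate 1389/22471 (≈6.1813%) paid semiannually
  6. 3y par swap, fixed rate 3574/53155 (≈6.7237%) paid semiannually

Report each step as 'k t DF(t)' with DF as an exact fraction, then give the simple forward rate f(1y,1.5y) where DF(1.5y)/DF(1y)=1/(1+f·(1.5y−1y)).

step 1 [0.5y] zero: DF = P = 9519/10000 ≈ 0.951900
step 2 [1y] swap r/2=863/18656: DF=(1 − 863/18656·(0.951900))/(1+863/18656) = 9137/10000 ≈ 0.913700
step 3 [1.5y] zero: DF = P = 4441/5000 ≈ 0.888200
step 4 [2y] zero: DF = P = 8793/10000 ≈ 0.879300
step 5 [2.5y] swap r/2=1389/44942: DF=(1 − 1389/44942·(0.951900+0.913700+0.888200+0.879300))/(1+1389/44942) = 8611/10000 ≈ 0.861100
step 6 [3y] swap r/2=1787/53155: DF=(1 − 1787/53155·(0.951900+0.913700+0.888200+0.879300+0.861100))/(1+1787/53155) = 8213/10000 ≈ 0.821300

1 1/2 9519/10000
2 1 9137/10000
3 3/2 4441/5000
4 2 8793/10000
5 5/2 8611/10000
6 3 8213/10000
f(1y,1.5y) = ((9137/10000)/(4441/5000) − 1)/(1/2) = 255/4441 ≈ 5.7420%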